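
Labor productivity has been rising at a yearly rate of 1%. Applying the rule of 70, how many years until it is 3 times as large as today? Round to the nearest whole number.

At 1% it doubles every 70/1 ≈ 70.00 years.
Reaching 3× takes log₂(3) ≈ 1.58 doublings.
1.58 × 70.00 ≈ 111 years.

≈ 111 years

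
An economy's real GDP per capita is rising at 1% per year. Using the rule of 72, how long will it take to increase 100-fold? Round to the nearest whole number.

≈ 478 years

At 1% it doubles every 72/1 ≈ 72.00 years.
Reaching 100× takes log₂(100) ≈ 6.64 doublings.
6.64 × 72.00 ≈ 478 years.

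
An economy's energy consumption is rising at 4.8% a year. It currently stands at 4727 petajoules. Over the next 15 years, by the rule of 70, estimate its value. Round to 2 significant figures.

about 9600 petajoules

It doubles every 70/4.8 ≈ 14.58 years, so 15 years is 1.03 doublings.
2^1.03 ≈ 2.04; 4727 × 2.04 ≈ 9600 petajoules.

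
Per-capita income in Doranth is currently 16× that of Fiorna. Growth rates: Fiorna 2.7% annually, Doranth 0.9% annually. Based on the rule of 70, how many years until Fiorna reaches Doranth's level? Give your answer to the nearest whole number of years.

≈ 156 years

Fiorna gains on Doranth at 2.7% − 0.9% = 1.8 points a year.
At that relative rate the gap halves every 70/1.8 ≈ 38.89 years.
A 16× gap closes after 4 halvings: 4 × 38.89 ≈ 156 years.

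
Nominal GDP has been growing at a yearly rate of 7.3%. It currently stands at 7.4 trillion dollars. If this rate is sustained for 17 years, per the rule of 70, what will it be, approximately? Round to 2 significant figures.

about 25 trillion dollars

It doubles every 70/7.3 ≈ 9.59 years, so 17 years is 1.77 doublings.
2^1.77 ≈ 3.41; 7.4 × 3.41 ≈ 25 trillion dollars.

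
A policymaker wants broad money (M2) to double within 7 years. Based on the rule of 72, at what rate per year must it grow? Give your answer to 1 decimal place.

72 / 7 ≈ 10.29, so about 10.3% per year.

roughly 10.3% per year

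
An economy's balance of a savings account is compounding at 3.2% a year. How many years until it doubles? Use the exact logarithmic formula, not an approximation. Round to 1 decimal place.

22.0 years

t = ln(2) / ln(1 + 0.032) = 0.6931 / 0.031499 ≈ 22.00.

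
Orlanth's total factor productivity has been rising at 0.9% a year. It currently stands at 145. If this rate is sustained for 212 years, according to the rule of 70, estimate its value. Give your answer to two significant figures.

Doubling time ≈ 70/0.9 = 77.78 years.
212 years is 212/77.78 ≈ 2.73 doublings, a factor of 2^2.73 ≈ 6.63.
145 × 6.63 ≈ 960.

roughly 960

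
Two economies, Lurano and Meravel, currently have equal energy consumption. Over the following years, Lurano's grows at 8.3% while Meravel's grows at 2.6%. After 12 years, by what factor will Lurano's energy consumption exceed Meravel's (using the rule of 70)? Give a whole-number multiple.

Lurano pulls ahead at 5.7 pp per year, so the ratio doubles every 70/5.7 ≈ 12.28 years.
In 12 years that's 0.98 doublings: 2^0.98 ≈ 2.

2 times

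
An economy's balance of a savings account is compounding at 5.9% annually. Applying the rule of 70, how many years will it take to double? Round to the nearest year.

about 12 years

At 5.9%, doubling takes about 70/5.9 = 11.86 years.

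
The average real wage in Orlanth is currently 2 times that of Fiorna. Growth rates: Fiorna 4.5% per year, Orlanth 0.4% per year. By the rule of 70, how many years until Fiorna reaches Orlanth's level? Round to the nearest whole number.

Fiorna gains on Orlanth at 4.5% − 0.4% = 4.1 points a year.
At that relative rate the gap halves every 70/4.1 ≈ 17.07 years.
A 2 times gap closes after 1 halving: 1 × 17.07 ≈ 17 years.

approximately 17 years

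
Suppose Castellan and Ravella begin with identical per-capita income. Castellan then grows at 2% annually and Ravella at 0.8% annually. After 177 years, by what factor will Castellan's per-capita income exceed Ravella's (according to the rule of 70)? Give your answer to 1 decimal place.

Castellan pulls ahead at 1.2 pp per year, so the ratio doubles every 70/1.2 ≈ 58.33 years.
In 177 years that's 3.03 doublings: 2^3.03 ≈ 8.2.

roughly 8.2 times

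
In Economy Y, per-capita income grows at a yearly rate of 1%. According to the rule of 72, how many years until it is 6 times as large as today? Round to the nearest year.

One doubling takes 72/1 = 72.00 years.
Reaching 6× takes log₂(6) ≈ 2.58 doublings.
2.58 × 72.00 ≈ 186 years.

186 years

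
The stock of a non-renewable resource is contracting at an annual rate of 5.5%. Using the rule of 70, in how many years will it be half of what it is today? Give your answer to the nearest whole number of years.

≈ 13 years

Falling at 5.5%, it halves about every 70/5.5 = 12.73 years.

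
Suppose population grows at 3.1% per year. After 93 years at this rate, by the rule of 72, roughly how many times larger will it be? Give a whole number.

At 3.1% one doubling takes ≈ 23.23 years; 93 years is 4 of them, so ×16.

≈ 16 times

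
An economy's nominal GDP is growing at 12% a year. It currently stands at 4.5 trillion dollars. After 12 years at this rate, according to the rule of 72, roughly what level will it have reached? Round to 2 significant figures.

around 18 trillion dollars

Doubling time ≈ 72/12 = 6.00 years.
12 years is 12/6.00 ≈ 2.00 doublings, a factor of 2^2.00 ≈ 4.00.
4.5 × 4.00 ≈ 18 trillion dollars.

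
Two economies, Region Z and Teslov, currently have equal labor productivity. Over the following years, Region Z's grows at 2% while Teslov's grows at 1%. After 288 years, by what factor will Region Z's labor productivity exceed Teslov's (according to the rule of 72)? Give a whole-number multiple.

≈ 16 times

Only the 1-point difference matters.
72/1 ≈ 72.00 years per doubling of the ratio; 288 years gives 4.00 doublings, so ≈ 16×.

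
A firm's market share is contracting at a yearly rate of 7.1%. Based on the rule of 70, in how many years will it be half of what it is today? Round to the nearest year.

approximately 10 years

The rule works in reverse for decay: 70/7.1 ≈ 9.86 years to halve.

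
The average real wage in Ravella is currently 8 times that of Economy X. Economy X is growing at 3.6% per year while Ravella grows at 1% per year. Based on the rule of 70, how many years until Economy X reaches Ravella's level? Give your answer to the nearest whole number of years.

81 years

The growth-rate gap is 3.6% − 1% = 2.6 percentage points.
So the ratio between them halves every 70/2.6 ≈ 26.92 years.
An 8 times gap closes after 3 halvings: 3 × 26.92 ≈ 81 years.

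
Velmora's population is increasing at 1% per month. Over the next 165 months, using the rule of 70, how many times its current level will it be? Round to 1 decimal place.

roughly 5.1 times

Doubling time ≈ 70/1 = 70.00 months.
165 months / 70.00 ≈ 2.36 doublings → factor 2^2.36 ≈ 5.1.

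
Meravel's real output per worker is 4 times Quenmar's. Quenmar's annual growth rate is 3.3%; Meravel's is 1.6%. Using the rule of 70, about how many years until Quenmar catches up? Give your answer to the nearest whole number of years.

about 82 years

The growth-rate gap is 3.3% − 1.6% = 1.7 percentage points.
So the ratio between them halves every 70/1.7 ≈ 41.18 years.
A 4 times gap closes after 2 halvings: 2 × 41.18 ≈ 82 years.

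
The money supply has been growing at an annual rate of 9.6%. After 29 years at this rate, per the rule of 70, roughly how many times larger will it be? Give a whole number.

≈ 16 times

At 9.6% one doubling takes ≈ 7.29 years; 29 years is 4 of them, so ×16.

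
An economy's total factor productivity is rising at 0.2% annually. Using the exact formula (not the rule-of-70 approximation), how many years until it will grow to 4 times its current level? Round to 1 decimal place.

t = ln(4) / ln(1 + 0.002) = 1.3863 / 0.001998 ≈ 693.84.

693.8 years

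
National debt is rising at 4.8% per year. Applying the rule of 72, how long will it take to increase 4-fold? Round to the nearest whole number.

One doubling takes 72/4.8 = 15.00 years.
4× is 2 doublings, so 2 × 15.00 ≈ 30 years.

around 30 years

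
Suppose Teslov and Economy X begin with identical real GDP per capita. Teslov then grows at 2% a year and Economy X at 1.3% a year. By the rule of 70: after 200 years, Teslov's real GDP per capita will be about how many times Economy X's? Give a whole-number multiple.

Only the 0.7-point difference matters.
70/0.7 ≈ 100.00 years per doubling of the ratio; 200 years gives 2.00 doublings, so ≈ 4×.

about 4 times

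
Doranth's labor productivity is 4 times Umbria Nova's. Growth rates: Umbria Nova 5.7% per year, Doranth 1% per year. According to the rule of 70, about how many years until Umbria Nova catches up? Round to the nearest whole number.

The growth-rate gap is 5.7% − 1% = 4.7 percentage points.
So the ratio between them halves every 70/4.7 ≈ 14.89 years.
A 4 times gap closes after 2 halvings: 2 × 14.89 ≈ 30 years.

30 years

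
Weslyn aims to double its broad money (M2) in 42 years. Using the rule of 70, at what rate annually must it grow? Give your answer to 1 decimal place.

70 / 42 ≈ 1.67, so about 1.7% annually.

1.7% annually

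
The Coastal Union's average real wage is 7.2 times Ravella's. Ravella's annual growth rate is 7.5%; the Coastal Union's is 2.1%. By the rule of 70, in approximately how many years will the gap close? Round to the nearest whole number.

What matters is the difference: 5.4 pp.
Rule of 70 on the gap: the ratio halves every 70/5.4 ≈ 12.96 years.
A 7.2 times gap takes log₂(7.2) ≈ 2.85 halvings to close: 2.85 × 12.96 ≈ 37 years.

approximately 37 years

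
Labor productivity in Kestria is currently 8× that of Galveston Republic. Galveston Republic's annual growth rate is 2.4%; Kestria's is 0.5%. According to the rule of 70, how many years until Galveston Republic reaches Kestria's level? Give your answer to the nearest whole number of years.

What matters is the difference: 1.9 pp.
Rule of 70 on the gap: the ratio halves every 70/1.9 ≈ 36.84 years.
An 8× gap closes after 3 halvings: 3 × 36.84 ≈ 111 years.

111 years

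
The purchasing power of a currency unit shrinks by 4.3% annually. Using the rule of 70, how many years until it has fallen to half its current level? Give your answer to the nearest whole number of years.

Falling at 4.3%, it halves about every 70/4.3 = 16.28 years.

≈ 16 years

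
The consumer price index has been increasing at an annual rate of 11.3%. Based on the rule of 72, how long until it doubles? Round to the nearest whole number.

about 6 years

Doubling time ≈ 72 / 11.3 = 6.37 years.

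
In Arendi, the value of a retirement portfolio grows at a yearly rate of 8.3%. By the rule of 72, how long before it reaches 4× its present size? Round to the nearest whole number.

One doubling takes 72/8.3 = 8.67 years.
4 = 2^2, so 2 doublings → 17 years.

≈ 17 years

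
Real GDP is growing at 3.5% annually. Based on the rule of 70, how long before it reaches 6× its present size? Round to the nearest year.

At 3.5% it doubles every 70/3.5 ≈ 20.00 years.
Reaching 6× takes log₂(6) ≈ 2.58 doublings.
2.58 × 20.00 ≈ 52 years.

52 years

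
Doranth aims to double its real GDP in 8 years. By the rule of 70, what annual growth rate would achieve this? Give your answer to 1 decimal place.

70 / 8 ≈ 8.75, so about 8.8% a year.

about 8.8% a year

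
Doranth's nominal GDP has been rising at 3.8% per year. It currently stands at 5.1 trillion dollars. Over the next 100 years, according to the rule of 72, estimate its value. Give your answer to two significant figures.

It doubles every 72/3.8 ≈ 18.95 years, so 100 years is 5.28 doublings.
2^5.28 ≈ 38.85; 5.1 × 38.85 ≈ 200 trillion dollars.

about 200 trillion dollars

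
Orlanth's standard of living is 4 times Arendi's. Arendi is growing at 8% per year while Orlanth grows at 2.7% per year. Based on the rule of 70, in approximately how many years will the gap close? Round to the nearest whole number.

Arendi gains on Orlanth at 8% − 2.7% = 5.3 points a year.
At that relative rate the gap halves every 70/5.3 ≈ 13.21 years.
A 4 times gap closes after 2 halvings: 2 × 13.21 ≈ 26 years.

≈ 26 years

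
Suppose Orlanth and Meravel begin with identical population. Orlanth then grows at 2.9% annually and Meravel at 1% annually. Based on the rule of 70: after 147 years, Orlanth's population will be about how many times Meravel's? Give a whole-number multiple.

Orlanth pulls ahead at 1.9 pp per year, so the ratio doubles every 70/1.9 ≈ 36.84 years.
In 147 years that's 3.99 doublings: 2^3.99 ≈ 16.

16 times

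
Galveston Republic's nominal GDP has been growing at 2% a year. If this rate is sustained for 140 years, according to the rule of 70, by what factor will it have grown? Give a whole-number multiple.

70/2 ≈ 35.00 years per doubling.
140 years fits 4 doublings: 2^4 = 16.

roughly 16 times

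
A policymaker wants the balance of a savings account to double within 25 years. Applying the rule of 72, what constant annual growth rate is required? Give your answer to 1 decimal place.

about 2.9% a year

72 / 25 ≈ 2.88, so about 2.9% a year.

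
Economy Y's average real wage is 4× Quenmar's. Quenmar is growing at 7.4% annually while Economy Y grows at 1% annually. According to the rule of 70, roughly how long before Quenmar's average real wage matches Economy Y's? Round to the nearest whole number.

about 22 years

The growth-rate gap is 7.4% − 1% = 6.4 percentage points.
So the ratio between them halves every 70/6.4 ≈ 10.94 years.
A 4× gap closes after 2 halvings: 2 × 10.94 ≈ 22 years.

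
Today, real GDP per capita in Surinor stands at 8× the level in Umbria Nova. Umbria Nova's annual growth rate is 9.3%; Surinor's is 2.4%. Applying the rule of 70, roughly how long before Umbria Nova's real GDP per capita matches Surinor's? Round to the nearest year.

approximately 30 years

The growth-rate gap is 9.3% − 2.4% = 6.9 percentage points.
So the ratio between them halves every 70/6.9 ≈ 10.14 years.
An 8× gap closes after 3 halvings: 3 × 10.14 ≈ 30 years.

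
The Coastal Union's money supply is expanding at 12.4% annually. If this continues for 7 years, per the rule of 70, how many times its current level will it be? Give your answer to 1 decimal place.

around 2.4 times

Doubles every ≈ 5.65 years (70/12.4).
7 years is 1.24 doublings; 2^1.24 ≈ 2.4×.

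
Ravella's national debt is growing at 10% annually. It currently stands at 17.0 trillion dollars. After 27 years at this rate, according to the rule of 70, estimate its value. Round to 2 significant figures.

Doubling time ≈ 70/10 = 7.00 years.
27 years is 27/7.00 ≈ 3.86 doublings, a factor of 2^3.86 ≈ 14.52.
17.0 × 14.52 ≈ 250 trillion dollars.

250 trillion dollars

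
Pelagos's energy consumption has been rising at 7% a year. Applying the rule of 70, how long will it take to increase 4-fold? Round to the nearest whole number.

approximately 20 years

At 7% it doubles every 70/7 ≈ 10.00 years.
4 = 2^2, so 2 doublings → 20 years.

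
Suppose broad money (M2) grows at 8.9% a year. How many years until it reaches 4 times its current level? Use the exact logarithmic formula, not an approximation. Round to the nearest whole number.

16 years

t = ln(4) / ln(1 + 0.089) = 1.3863 / 0.085260 ≈ 16.26.
≈ 16 years.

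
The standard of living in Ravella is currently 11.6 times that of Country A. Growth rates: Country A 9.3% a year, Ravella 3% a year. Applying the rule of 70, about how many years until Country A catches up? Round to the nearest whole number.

about 39 years

What matters is the difference: 6.3 pp.
Rule of 70 on the gap: the ratio halves every 70/6.3 ≈ 11.11 years.
An 11.6 times gap takes log₂(11.6) ≈ 3.54 halvings to close: 3.54 × 11.11 ≈ 39 years.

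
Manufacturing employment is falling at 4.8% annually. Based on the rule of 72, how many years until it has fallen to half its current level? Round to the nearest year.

Falling at 4.8%, it halves about every 72/4.8 = 15.00 years.

around 15 years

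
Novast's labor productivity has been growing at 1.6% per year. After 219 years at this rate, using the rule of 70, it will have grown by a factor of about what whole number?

about 32 times

Doubling time ≈ 70/1.6 = 43.75 years.
219/43.75 ≈ 5 doublings, so about 2^5 = 32×.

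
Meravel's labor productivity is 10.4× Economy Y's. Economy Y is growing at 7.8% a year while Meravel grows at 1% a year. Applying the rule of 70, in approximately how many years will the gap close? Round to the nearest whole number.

What matters is the difference: 6.8 pp.
Rule of 70 on the gap: the ratio halves every 70/6.8 ≈ 10.29 years.
A 10.4× gap takes log₂(10.4) ≈ 3.38 halvings to close: 3.38 × 10.29 ≈ 35 years.

35 years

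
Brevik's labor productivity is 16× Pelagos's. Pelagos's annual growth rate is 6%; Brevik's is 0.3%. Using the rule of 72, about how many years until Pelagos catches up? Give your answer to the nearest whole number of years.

What matters is the difference: 5.7 pp.
Rule of 72 on the gap: the ratio halves every 72/5.7 ≈ 12.63 years.
A 16× gap closes after 4 halvings: 4 × 12.63 ≈ 51 years.

about 51 years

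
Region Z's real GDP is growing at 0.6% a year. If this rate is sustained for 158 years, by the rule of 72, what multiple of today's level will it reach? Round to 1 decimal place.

Doubles every ≈ 120.00 years (72/0.6).
158 years is 1.32 doublings; 2^1.32 ≈ 2.5×.

2.5 times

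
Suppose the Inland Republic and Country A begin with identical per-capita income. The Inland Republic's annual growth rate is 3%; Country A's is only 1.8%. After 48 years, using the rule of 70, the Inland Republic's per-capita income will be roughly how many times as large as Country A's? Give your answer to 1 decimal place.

Only the 1.2-point difference matters.
70/1.2 ≈ 58.33 years per doubling of the ratio; 48 years gives 0.82 doublings, so ≈ 1.8×.

1.8 times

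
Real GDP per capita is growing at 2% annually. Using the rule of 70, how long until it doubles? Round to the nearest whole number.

70/2 ≈ 35.00, so it doubles roughly every 35 years.

about 35 years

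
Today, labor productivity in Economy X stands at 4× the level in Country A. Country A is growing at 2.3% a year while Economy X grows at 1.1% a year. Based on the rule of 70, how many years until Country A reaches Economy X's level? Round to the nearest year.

What matters is the difference: 1.2 pp.
Rule of 70 on the gap: the ratio halves every 70/1.2 ≈ 58.33 years.
A 4× gap closes after 2 halvings: 2 × 58.33 ≈ 117 years.

approximately 117 years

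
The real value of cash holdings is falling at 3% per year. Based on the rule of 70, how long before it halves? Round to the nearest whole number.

around 23 years

Falling at 3%, it halves about every 70/3 = 23.33 years.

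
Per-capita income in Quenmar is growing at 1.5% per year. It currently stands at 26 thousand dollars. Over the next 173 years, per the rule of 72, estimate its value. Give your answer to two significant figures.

Doubling time ≈ 72/1.5 = 48.00 years.
173 years is 173/48.00 ≈ 3.60 doublings, a factor of 2^3.60 ≈ 12.13.
26 × 12.13 ≈ 320 thousand dollars.

approximately 320 thousand dollars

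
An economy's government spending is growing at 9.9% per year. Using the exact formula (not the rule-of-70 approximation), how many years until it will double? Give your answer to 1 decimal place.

t = ln(2) / ln(1 + 0.099) = 0.6931 / 0.094401 ≈ 7.34.

7.3 years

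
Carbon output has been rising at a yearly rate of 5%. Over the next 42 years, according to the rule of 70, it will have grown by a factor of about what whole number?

≈ 8 times

70/5 ≈ 14.00 years per doubling.
42 years fits 3 doublings: 2^3 = 8.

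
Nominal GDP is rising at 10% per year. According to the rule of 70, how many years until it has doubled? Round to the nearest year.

At 10%, doubling takes about 70/10 = 7.00 years.

about 7 years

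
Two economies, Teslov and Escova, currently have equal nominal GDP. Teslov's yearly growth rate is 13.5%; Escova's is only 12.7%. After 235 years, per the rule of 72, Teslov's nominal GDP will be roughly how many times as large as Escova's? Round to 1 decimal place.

roughly 6.1 times

Teslov pulls ahead at 0.8 pp per year, so the ratio doubles every 72/0.8 ≈ 90.00 years.
In 235 years that's 2.61 doublings: 2^2.61 ≈ 6.1.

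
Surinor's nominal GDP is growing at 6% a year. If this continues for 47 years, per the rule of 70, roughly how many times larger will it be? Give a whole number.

Doubling time ≈ 70/6 = 11.67 years.
47/11.67 ≈ 4 doublings, so about 2^4 = 16×.

around 16 times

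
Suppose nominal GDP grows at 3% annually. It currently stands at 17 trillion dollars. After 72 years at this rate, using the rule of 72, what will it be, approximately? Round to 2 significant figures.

approximately 140 trillion dollars

Doubling time ≈ 72/3 = 24.00 years.
72 years is 72/24.00 ≈ 3.00 doublings, a factor of 2^3.00 ≈ 8.00.
17 × 8.00 ≈ 140 trillion dollars.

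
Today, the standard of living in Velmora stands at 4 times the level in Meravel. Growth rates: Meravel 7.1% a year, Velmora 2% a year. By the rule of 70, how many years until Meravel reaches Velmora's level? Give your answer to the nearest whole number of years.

≈ 27 years

What matters is the difference: 5.1 pp.
Rule of 70 on the gap: the ratio halves every 70/5.1 ≈ 13.73 years.
A 4 times gap closes after 2 halvings: 2 × 13.73 ≈ 27 years.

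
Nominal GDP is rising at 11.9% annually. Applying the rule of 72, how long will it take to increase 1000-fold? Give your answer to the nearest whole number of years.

Doubling time ≈ 72/11.9 = 6.05 years.
Reaching 1000× takes log₂(1000) ≈ 9.97 doublings.
9.97 × 6.05 ≈ 60 years.

≈ 60 years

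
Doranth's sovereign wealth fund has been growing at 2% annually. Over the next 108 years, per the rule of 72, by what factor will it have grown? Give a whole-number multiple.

Doubling time ≈ 72/2 = 36.00 years.
108/36.00 ≈ 3 doublings, so about 2^3 = 8×.

roughly 8 times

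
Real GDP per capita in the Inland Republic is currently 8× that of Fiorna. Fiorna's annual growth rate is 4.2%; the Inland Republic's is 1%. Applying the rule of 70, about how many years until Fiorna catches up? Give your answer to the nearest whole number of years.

roughly 66 years

Fiorna gains on the Inland Republic at 4.2% − 1% = 3.2 points a year.
At that relative rate the gap halves every 70/3.2 ≈ 21.88 years.
An 8× gap closes after 3 halvings: 3 × 21.88 ≈ 66 years.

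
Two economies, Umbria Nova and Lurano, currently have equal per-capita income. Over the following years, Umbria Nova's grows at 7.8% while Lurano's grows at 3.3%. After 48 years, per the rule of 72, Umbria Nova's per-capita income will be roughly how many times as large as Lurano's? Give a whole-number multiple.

Umbria Nova pulls ahead at 4.5 pp per year, so the ratio doubles every 72/4.5 ≈ 16.00 years.
In 48 years that's 3.00 doublings: 2^3.00 ≈ 8.

roughly 8 times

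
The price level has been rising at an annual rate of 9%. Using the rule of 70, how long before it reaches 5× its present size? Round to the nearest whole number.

approximately 18 years

One doubling takes 70/9 = 7.78 years.
5× is log₂ 5 ≈ 2.32 doublings, so ≈ 2.32 × 7.78 = 18 years.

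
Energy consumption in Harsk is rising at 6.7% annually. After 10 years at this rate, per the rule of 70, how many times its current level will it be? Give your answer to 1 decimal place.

approximately 1.9 times

Doubles every ≈ 10.45 years (70/6.7).
10 years is 0.96 doublings; 2^0.96 ≈ 1.9×.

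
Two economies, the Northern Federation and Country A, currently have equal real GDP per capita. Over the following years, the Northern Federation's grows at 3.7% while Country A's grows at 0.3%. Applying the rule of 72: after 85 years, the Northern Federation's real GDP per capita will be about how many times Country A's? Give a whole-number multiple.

about 16 times

Only the 3.4-point difference matters.
72/3.4 ≈ 21.18 years per doubling of the ratio; 85 years gives 4.01 doublings, so ≈ 16×.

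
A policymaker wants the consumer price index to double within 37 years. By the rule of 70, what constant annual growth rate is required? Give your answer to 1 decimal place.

1.9%

70 / 37 ≈ 1.89, so about 1.9% annually.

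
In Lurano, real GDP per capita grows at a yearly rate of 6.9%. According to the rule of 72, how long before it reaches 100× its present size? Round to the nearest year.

around 69 years

At 6.9% it doubles every 72/6.9 ≈ 10.43 years.
100× is log₂ 100 ≈ 6.64 doublings, so ≈ 6.64 × 10.43 = 69 years.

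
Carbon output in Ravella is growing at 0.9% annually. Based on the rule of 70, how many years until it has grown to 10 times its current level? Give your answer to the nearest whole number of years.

about 258 years

Doubling time ≈ 70/0.9 = 77.78 years.
Reaching 10× takes log₂(10) ≈ 3.32 doublings.
3.32 × 77.78 ≈ 258 years.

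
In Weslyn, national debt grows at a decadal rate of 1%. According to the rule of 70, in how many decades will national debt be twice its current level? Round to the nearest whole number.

around 70 decades

Doubling time ≈ 70 / 1 = 70.00 decades.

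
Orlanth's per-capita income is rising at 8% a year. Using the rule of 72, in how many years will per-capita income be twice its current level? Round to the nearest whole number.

about 9 years

At 8%, doubling takes about 72/8 = 9.00 years.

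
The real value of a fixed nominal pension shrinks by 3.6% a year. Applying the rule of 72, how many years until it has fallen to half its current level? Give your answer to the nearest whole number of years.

The rule works in reverse for decay: 72/3.6 ≈ 20.00 years to halve.

≈ 20 years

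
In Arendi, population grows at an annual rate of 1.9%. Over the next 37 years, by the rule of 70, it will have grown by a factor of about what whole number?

At 1.9% one doubling takes ≈ 36.84 years; 37 years is 1 of them, so ×2.

roughly 2 times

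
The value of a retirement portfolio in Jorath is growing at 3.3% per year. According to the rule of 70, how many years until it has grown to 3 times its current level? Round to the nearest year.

about 34 years

One doubling takes 70/3.3 = 21.21 years.
3× is log₂ 3 ≈ 1.58 doublings, so ≈ 1.58 × 21.21 = 34 years.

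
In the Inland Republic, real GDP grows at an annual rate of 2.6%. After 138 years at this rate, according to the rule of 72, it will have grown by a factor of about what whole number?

72/2.6 ≈ 27.69 years per doubling.
138 years fits 5 doublings: 2^5 = 32.

≈ 32 times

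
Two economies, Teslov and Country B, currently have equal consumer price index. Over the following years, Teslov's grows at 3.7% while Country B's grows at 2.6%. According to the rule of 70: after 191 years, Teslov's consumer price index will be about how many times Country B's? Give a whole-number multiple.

Only the 1.1-point difference matters.
70/1.1 ≈ 63.64 years per doubling of the ratio; 191 years gives 3.00 doublings, so ≈ 8×.

approximately 8 times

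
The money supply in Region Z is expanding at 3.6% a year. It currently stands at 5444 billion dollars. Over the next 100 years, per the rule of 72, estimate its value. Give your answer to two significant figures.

roughly 170000 billion dollars

Doubling time ≈ 72/3.6 = 20.00 years.
100 years is 100/20.00 ≈ 5.00 doublings, a factor of 2^5.00 ≈ 32.00.
5444 × 32.00 ≈ 170000 billion dollars.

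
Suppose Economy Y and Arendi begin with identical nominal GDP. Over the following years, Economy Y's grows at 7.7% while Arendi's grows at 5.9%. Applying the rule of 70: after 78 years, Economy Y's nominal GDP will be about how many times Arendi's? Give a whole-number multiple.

roughly 4 times

Rate gap = 7.7% − 5.9% = 1.8 points.
The ratio doubles every 70/1.8 ≈ 38.89 years.
78/38.89 ≈ 2.01 doublings → ratio ≈ 2^2.01 ≈ 4.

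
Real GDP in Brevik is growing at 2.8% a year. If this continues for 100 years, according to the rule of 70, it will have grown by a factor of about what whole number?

Doubling time ≈ 70/2.8 = 25.00 years.
100/25.00 ≈ 4 doublings, so about 2^4 = 16×.

around 16 times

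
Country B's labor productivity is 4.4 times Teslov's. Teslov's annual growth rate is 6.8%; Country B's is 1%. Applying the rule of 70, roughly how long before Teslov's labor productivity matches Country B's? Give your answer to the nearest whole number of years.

26 years

The growth-rate gap is 6.8% − 1% = 5.8 percentage points.
So the ratio between them halves every 70/5.8 ≈ 12.07 years.
A 4.4 times gap takes log₂(4.4) ≈ 2.14 halvings to close: 2.14 × 12.07 ≈ 26 years.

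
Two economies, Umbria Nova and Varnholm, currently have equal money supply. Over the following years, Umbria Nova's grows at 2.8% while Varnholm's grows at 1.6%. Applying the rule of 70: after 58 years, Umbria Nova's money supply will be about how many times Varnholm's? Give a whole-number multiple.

≈ 2 times

Only the 1.2-point difference matters.
70/1.2 ≈ 58.33 years per doubling of the ratio; 58 years gives 0.99 doublings, so ≈ 2×.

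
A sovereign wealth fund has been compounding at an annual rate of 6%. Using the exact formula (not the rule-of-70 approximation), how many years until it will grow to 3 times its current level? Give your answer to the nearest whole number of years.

19 years

t = ln(3) / ln(1 + 0.06) = 1.0986 / 0.058269 ≈ 18.85.
≈ 19 years.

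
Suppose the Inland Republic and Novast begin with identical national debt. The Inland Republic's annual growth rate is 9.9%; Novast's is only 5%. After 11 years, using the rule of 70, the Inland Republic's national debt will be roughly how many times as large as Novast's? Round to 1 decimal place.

≈ 1.7 times

Only the 4.9-point difference matters.
70/4.9 ≈ 14.29 years per doubling of the ratio; 11 years gives 0.77 doublings, so ≈ 1.7×.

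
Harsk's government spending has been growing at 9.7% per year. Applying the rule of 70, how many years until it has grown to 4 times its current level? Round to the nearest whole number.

One doubling takes 70/9.7 = 7.22 years.
4× is 2 doublings, so 2 × 7.22 ≈ 14 years.

14 years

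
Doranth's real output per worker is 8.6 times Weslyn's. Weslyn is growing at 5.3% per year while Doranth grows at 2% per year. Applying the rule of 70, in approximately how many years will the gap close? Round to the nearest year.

What matters is the difference: 3.3 pp.
Rule of 70 on the gap: the ratio halves every 70/3.3 ≈ 21.21 years.
An 8.6 times gap takes log₂(8.6) ≈ 3.10 halvings to close: 3.10 × 21.21 ≈ 66 years.

≈ 66 years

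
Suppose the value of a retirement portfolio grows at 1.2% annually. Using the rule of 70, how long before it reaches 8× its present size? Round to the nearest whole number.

175 years

At 1.2% it doubles every 70/1.2 ≈ 58.33 years.
8 = 2^3, so 3 doublings → 175 years.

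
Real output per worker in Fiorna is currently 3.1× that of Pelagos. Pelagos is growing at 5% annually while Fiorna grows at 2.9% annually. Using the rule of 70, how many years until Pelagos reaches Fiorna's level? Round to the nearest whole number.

The growth-rate gap is 5% − 2.9% = 2.1 percentage points.
So the ratio between them halves every 70/2.1 ≈ 33.33 years.
A 3.1× gap takes log₂(3.1) ≈ 1.63 halvings to close: 1.63 × 33.33 ≈ 54 years.

≈ 54 years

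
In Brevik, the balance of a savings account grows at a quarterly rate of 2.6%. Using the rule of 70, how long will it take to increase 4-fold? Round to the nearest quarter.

approximately 54 quarters

At 2.6% it doubles every 70/2.6 ≈ 26.92 quarters.
4 = 2^2, so 2 doublings → 54 quarters.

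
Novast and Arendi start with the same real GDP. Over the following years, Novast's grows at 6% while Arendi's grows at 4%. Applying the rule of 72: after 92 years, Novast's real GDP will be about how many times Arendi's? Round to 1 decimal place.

≈ 5.9 times

Rate gap = 6% − 4% = 2 points.
The ratio doubles every 72/2 ≈ 36.00 years.
92/36.00 ≈ 2.56 doublings → ratio ≈ 2^2.56 ≈ 5.9.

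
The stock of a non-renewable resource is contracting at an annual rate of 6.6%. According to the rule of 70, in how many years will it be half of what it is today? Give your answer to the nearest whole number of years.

roughly 11 years

The rule works in reverse for decay: 70/6.6 ≈ 10.61 years to halve.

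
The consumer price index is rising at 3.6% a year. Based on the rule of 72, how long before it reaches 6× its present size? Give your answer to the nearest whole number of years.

about 52 years

Doubling time ≈ 72/3.6 = 20.00 years.
Reaching 6× takes log₂(6) ≈ 2.58 doublings.
2.58 × 20.00 ≈ 52 years.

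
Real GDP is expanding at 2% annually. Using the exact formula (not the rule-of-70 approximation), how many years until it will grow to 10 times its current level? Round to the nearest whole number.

116 years

t = ln(10) / ln(1 + 0.02) = 2.3026 / 0.019803 ≈ 116.28.
≈ 116 years.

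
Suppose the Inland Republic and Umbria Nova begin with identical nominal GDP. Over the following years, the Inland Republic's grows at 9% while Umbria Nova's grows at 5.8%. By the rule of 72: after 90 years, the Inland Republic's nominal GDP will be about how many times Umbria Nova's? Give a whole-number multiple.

approximately 16 times

the Inland Republic pulls ahead at 3.2 pp per year, so the ratio doubles every 72/3.2 ≈ 22.50 years.
In 90 years that's 4.00 doublings: 2^4.00 ≈ 16.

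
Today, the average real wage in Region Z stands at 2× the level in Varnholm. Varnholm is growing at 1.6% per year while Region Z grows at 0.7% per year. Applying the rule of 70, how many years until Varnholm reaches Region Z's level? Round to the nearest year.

78 years

What matters is the difference: 0.9 pp.
Rule of 70 on the gap: the ratio halves every 70/0.9 ≈ 77.78 years.
A 2× gap closes after 1 halving: 1 × 77.78 ≈ 78 years.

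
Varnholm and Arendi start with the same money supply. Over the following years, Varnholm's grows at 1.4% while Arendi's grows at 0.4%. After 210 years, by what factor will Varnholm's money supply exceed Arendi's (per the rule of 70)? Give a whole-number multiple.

8 times

Only the 1-point difference matters.
70/1 ≈ 70.00 years per doubling of the ratio; 210 years gives 3.00 doublings, so ≈ 8×.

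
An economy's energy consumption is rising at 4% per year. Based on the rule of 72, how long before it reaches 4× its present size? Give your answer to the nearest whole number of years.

approximately 36 years

One doubling takes 72/4 = 18.00 years.
Getting to 4× needs 2 doublings: 2 × 18.00 ≈ 36 years.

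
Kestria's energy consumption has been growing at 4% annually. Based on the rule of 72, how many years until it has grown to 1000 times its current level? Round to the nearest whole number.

Doubling time ≈ 72/4 = 18.00 years.
1000× is log₂ 1000 ≈ 9.97 doublings, so ≈ 9.97 × 18.00 = 179 years.

179 years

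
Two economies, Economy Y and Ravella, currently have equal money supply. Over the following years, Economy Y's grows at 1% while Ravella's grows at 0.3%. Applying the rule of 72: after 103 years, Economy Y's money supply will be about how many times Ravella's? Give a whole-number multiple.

2 times

Only the 0.7-point difference matters.
72/0.7 ≈ 102.86 years per doubling of the ratio; 103 years gives 1.00 doublings, so ≈ 2×.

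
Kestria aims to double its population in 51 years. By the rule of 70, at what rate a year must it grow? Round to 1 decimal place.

1.4%

70 / 51 ≈ 1.37, so about 1.4% a year.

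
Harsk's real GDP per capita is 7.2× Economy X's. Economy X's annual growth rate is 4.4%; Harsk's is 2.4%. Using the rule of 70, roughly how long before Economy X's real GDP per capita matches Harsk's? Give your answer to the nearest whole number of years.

around 100 years

Economy X gains on Harsk at 4.4% − 2.4% = 2 points a year.
At that relative rate the gap halves every 70/2 ≈ 35.00 years.
A 7.2× gap takes log₂(7.2) ≈ 2.85 halvings to close: 2.85 × 35.00 ≈ 100 years.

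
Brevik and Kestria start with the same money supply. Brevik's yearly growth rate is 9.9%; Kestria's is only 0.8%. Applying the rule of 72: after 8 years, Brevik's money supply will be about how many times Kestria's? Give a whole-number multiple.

Only the 9.1-point difference matters.
72/9.1 ≈ 7.91 years per doubling of the ratio; 8 years gives 1.01 doublings, so ≈ 2×.

about 2 times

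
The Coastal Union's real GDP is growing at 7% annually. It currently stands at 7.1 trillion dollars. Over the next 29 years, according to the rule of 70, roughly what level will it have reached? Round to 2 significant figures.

around 53 trillion dollars

Doubling time ≈ 70/7 = 10.00 years.
29 years is 29/10.00 ≈ 2.90 doublings, a factor of 2^2.90 ≈ 7.46.
7.1 × 7.46 ≈ 53 trillion dollars.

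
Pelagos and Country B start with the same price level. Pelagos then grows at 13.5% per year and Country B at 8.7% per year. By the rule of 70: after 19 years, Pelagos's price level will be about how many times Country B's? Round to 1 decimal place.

Pelagos pulls ahead at 4.8 pp per year, so the ratio doubles every 70/4.8 ≈ 14.58 years.
In 19 years that's 1.30 doublings: 2^1.30 ≈ 2.5.

roughly 2.5 times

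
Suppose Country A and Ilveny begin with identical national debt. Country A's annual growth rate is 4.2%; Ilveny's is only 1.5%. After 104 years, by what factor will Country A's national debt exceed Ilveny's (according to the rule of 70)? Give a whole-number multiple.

approximately 16 times

Country A pulls ahead at 2.7 pp per year, so the ratio doubles every 70/2.7 ≈ 25.93 years.
In 104 years that's 4.01 doublings: 2^4.01 ≈ 16.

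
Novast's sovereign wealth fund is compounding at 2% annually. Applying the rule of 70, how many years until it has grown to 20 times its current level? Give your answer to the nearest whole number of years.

about 151 years

Doubling time ≈ 70/2 = 35.00 years.
20× is log₂ 20 ≈ 4.32 doublings, so ≈ 4.32 × 35.00 = 151 years.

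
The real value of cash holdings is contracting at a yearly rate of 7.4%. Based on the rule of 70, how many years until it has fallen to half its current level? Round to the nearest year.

The rule works in reverse for decay: 70/7.4 ≈ 9.46 years to halve.

about 9 years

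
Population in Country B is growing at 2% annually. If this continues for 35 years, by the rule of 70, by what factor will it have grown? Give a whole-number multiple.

around 2 times

Doubling time ≈ 70/2 = 35.00 years.
35/35.00 ≈ 1 doubling, so about 2^1 = 2×.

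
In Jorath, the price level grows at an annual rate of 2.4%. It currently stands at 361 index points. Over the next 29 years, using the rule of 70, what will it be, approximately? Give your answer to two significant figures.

Doubling time ≈ 70/2.4 = 29.17 years.
29 years is 29/29.17 ≈ 0.99 doublings, a factor of 2^0.99 ≈ 1.99.
361 × 1.99 ≈ 720 index points.

about 720 index points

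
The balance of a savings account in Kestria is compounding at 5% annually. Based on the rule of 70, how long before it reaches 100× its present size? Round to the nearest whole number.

roughly 93 years

One doubling takes 70/5 = 14.00 years.
100× is log₂ 100 ≈ 6.64 doublings, so ≈ 6.64 × 14.00 = 93 years.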